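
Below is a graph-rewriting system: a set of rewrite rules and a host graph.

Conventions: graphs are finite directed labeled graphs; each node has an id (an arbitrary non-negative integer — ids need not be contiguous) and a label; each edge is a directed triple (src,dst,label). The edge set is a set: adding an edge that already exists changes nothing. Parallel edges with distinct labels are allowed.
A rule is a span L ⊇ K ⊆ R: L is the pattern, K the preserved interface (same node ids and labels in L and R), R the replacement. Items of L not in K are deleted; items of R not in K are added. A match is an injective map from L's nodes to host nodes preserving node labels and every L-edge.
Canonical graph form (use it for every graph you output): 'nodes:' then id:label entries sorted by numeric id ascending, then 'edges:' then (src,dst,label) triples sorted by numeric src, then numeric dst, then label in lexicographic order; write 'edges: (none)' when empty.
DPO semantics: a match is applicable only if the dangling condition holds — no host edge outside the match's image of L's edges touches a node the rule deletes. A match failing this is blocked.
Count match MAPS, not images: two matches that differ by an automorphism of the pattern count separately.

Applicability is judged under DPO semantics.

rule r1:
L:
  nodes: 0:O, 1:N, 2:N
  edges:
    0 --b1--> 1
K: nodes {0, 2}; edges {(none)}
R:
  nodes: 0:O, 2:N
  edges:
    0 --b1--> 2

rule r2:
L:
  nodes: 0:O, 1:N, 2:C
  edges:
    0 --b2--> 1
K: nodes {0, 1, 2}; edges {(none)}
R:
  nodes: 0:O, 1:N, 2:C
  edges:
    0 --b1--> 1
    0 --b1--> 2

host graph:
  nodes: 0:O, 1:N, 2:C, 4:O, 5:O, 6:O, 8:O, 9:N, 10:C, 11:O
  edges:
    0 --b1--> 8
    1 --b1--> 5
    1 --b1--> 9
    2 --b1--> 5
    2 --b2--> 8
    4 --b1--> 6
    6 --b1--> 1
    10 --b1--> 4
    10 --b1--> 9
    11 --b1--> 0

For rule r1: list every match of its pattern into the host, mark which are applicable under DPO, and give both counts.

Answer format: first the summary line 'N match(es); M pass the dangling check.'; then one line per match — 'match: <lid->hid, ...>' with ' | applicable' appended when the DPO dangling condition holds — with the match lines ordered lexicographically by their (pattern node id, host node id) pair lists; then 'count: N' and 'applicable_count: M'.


1 match(es); 0 pass the dangling check.
match: 0->6, 1->1, 2->9
count: 1
applicable_count: 0


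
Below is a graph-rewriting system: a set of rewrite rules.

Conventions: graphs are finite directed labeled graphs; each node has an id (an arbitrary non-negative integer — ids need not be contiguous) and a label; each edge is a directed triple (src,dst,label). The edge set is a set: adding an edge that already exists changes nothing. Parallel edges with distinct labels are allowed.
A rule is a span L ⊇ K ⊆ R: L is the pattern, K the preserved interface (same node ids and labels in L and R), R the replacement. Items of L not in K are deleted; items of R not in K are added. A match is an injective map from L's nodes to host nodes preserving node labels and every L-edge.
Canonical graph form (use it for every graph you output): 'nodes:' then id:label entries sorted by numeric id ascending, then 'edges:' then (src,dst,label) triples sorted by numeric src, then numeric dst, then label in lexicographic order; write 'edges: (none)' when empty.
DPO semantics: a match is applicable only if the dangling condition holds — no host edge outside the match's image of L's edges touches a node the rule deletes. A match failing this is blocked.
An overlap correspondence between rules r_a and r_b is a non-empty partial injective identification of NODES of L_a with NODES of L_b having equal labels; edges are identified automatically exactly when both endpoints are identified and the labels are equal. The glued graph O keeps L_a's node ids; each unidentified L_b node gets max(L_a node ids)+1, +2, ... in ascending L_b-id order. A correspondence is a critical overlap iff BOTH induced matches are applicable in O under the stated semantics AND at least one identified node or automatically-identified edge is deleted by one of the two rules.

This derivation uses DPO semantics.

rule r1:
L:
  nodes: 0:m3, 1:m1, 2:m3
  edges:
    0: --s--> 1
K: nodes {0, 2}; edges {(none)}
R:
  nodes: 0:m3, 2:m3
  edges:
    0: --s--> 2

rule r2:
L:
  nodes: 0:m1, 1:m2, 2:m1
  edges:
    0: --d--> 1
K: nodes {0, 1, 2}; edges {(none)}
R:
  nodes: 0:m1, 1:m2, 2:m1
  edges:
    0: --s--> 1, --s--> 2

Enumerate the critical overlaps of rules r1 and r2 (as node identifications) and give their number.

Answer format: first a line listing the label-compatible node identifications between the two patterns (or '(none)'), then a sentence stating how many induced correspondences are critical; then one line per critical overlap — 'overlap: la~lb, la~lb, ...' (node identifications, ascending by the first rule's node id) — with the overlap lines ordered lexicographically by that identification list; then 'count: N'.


label-compatible node identifications between L(r1) and L(r2): 1~0, 1~2
1 of the induced correspondences is a critical overlap of r1 and r2.
overlap: 1~2
count: 1


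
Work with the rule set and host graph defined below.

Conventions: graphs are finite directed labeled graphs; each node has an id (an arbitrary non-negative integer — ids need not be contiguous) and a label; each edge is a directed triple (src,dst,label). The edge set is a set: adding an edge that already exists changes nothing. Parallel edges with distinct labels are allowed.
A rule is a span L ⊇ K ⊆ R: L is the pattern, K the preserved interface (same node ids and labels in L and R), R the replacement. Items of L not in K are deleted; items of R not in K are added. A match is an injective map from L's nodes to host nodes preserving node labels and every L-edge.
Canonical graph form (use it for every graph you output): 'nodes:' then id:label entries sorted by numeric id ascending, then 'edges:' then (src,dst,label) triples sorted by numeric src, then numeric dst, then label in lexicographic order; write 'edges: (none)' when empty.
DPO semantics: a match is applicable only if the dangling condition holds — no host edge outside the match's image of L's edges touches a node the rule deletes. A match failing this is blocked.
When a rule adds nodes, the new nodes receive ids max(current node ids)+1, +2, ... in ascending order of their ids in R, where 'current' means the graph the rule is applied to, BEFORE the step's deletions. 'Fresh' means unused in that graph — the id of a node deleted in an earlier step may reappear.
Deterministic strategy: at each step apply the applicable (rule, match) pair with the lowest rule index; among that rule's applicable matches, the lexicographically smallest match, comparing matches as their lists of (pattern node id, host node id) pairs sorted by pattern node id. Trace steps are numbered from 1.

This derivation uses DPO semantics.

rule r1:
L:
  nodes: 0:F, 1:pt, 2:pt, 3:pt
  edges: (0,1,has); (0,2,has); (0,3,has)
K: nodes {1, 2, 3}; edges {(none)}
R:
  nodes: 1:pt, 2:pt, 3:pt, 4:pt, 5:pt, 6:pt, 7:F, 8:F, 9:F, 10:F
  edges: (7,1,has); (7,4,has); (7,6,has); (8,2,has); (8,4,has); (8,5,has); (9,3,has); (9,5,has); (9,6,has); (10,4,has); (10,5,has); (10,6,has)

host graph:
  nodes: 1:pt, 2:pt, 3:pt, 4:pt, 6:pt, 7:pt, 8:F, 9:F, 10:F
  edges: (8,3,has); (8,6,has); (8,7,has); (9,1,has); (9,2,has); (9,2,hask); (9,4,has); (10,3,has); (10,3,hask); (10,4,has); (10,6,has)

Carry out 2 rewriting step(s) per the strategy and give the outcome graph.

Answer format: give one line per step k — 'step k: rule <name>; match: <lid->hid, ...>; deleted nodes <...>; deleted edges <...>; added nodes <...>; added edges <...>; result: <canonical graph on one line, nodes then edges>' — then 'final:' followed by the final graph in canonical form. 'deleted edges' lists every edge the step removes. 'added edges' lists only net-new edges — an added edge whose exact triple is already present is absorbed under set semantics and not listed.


step 1: rule r1; match: 0->8, 1->3, 2->6, 3->7; deleted nodes 8; deleted edges (8,3,has); (8,6,has); (8,7,has); added nodes 11, 12, 13, 14, 15, 16, 17; added edges (14,3,has); (14,11,has); (14,13,has); (15,6,has); (15,11,has); (15,12,has); (16,7,has); (16,12,has); (16,13,has); (17,11,has); (17,12,has); (17,13,has); result: nodes: 1:pt, 2:pt, 3:pt, 4:pt, 6:pt, 7:pt, 9:F, 10:F, 11:pt, 12:pt, 13:pt, 14:F, 15:F, 16:F, 17:F edges: (9,1,has); (9,2,has); (9,2,hask); (9,4,has); (10,3,has); (10,3,hask); (10,4,has); (10,6,has); (14,3,has); (14,11,has); (14,13,has); (15,6,has); (15,11,has); (15,12,has); (16,7,has); (16,12,has); (16,13,has); (17,11,has); (17,12,has); (17,13,has)
step 2: rule r1; match: 0->14, 1->3, 2->11, 3->13; deleted nodes 14; deleted edges (14,3,has); (14,11,has); (14,13,has); added nodes 18, 19, 20, 21, 22, 23, 24; added edges (21,3,has); (21,18,has); (21,20,has); (22,11,has); (22,18,has); (22,19,has); (23,13,has); (23,19,has); (23,20,has); (24,18,has); (24,19,has); (24,20,has); result: nodes: 1:pt, 2:pt, 3:pt, 4:pt, 6:pt, 7:pt, 9:F, 10:F, 11:pt, 12:pt, 13:pt, 15:F, 16:F, 17:F, 18:pt, 19:pt, 20:pt, 21:F, 22:F, 23:F, 24:F edges: (9,1,has); (9,2,has); (9,2,hask); (9,4,has); (10,3,has); (10,3,hask); (10,4,has); (10,6,has); (15,6,has); (15,11,has); (15,12,has); (16,7,has); (16,12,has); (16,13,has); (17,11,has); (17,12,has); (17,13,has); (21,3,has); (21,18,has); (21,20,has); (22,11,has); (22,18,has); (22,19,has); (23,13,has); (23,19,has); (23,20,has); (24,18,has); (24,19,has); (24,20,has)
final:
nodes: 1:pt, 2:pt, 3:pt, 4:pt, 6:pt, 7:pt, 9:F, 10:F, 11:pt, 12:pt, 13:pt, 15:F, 16:F, 17:F, 18:pt, 19:pt, 20:pt, 21:F, 22:F, 23:F, 24:F
edges: (9,1,has); (9,2,has); (9,2,hask); (9,4,has); (10,3,has); (10,3,hask); (10,4,has); (10,6,has); (15,6,has); (15,11,has); (15,12,has); (16,7,has); (16,12,has); (16,13,has); (17,11,has); (17,12,has); (17,13,has); (21,3,has); (21,18,has); (21,20,has); (22,11,has); (22,18,has); (22,19,has); (23,13,has); (23,19,has); (23,20,has); (24,18,has); (24,19,has); (24,20,has)


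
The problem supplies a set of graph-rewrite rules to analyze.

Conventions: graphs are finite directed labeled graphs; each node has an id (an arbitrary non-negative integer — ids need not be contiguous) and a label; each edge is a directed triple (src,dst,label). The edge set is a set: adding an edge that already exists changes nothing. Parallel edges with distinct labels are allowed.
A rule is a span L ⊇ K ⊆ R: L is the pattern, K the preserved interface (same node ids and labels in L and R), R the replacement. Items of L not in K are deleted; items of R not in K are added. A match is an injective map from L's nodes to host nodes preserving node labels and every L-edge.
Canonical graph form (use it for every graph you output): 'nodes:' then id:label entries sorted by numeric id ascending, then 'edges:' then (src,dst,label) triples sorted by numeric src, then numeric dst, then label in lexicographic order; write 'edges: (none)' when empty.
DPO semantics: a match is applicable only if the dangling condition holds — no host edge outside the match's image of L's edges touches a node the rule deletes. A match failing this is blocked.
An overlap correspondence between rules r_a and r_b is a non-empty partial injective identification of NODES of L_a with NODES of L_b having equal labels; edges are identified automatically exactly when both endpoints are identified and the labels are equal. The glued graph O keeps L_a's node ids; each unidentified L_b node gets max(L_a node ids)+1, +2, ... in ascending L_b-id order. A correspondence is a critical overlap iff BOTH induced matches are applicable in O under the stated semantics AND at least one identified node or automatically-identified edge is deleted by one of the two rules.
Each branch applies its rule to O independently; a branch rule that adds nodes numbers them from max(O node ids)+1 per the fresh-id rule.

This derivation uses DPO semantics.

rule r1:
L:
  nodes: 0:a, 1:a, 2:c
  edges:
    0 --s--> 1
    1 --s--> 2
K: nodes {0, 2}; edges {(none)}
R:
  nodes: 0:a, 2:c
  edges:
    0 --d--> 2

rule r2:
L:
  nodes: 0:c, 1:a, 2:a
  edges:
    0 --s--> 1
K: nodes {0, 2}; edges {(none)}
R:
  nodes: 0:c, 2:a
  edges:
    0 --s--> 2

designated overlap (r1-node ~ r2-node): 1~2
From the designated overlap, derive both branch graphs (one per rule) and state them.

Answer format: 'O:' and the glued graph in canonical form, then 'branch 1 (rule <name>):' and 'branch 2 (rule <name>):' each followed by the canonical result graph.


O:
nodes: 0:a, 1:a, 2:c, 3:c, 4:a
edges: (0,1,s); (1,2,s); (3,4,s)
branch 1 (rule r1):
nodes: 0:a, 2:c, 3:c, 4:a
edges: (0,2,d); (3,4,s)
branch 2 (rule r2):
nodes: 0:a, 1:a, 2:c, 3:c
edges: (0,1,s); (1,2,s); (3,1,s)


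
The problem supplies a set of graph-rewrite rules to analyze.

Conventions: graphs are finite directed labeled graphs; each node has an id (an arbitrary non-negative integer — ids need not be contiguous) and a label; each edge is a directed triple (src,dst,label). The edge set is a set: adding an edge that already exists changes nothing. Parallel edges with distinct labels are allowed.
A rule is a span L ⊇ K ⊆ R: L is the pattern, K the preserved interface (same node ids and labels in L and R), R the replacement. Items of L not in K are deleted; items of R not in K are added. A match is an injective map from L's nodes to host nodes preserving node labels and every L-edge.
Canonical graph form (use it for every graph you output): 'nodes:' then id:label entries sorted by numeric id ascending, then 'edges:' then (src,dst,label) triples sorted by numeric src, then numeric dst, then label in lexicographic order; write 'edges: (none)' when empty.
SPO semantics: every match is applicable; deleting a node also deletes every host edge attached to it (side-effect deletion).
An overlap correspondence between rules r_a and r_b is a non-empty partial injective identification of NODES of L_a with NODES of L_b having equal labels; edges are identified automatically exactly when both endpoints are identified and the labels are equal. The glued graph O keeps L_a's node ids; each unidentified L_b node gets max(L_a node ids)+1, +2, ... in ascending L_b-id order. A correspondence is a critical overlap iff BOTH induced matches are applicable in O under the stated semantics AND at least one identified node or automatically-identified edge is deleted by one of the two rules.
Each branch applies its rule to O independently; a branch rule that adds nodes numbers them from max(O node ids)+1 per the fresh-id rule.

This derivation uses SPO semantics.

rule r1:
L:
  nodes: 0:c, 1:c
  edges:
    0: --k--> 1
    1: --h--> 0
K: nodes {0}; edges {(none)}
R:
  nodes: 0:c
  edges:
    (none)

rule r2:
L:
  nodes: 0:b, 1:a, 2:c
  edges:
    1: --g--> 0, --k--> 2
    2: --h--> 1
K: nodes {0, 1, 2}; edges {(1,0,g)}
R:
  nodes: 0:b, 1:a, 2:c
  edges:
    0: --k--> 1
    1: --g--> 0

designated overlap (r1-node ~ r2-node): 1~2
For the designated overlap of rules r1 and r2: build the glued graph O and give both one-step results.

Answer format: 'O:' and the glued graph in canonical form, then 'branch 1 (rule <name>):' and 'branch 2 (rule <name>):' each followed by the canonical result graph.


O:
nodes: 0:c, 1:c, 2:b, 3:a
edges: (0,1,k); (1,0,h); (1,3,h); (3,1,k); (3,2,g)
branch 1 (rule r1):
nodes: 0:c, 2:b, 3:a
edges: (3,2,g)
branch 2 (rule r2):
nodes: 0:c, 1:c, 2:b, 3:a
edges: (0,1,k); (1,0,h); (2,3,k); (3,2,g)


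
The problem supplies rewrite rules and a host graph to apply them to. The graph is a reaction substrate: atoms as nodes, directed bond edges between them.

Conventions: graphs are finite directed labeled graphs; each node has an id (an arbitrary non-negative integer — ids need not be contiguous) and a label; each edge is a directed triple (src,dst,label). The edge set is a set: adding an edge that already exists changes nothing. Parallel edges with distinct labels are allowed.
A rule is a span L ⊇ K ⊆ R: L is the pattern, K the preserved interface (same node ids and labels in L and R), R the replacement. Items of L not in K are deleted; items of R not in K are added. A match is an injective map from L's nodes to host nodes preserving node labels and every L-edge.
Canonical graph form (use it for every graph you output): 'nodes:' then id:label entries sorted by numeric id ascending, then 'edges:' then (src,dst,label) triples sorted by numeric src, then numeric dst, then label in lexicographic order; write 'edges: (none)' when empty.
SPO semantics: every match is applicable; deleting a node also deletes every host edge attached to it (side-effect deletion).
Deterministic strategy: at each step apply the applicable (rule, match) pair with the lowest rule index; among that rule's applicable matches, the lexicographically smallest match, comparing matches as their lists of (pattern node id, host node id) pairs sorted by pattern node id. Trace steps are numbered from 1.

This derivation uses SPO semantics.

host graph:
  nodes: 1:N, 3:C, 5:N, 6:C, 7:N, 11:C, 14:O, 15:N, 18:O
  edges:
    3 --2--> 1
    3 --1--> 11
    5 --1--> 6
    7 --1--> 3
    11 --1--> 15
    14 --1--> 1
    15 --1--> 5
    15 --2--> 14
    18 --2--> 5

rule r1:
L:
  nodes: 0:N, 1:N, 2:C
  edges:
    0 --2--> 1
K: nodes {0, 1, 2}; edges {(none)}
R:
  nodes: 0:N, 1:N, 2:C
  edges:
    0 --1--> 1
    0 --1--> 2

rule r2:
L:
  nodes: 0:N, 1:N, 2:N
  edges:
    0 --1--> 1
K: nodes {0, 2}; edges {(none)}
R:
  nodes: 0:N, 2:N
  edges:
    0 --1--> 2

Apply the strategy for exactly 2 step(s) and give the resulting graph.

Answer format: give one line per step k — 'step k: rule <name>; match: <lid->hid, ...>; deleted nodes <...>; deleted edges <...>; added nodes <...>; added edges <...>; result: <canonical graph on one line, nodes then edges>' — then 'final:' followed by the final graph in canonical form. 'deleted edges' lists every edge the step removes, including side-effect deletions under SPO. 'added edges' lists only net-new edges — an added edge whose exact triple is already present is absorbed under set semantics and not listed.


step 1: rule r2; match: 0->15, 1->5, 2->1; deleted nodes 5; deleted edges (5,6,1); (15,5,1); (18,5,2); added nodes (none); added edges (15,1,1); result: nodes: 1:N, 3:C, 6:C, 7:N, 11:C, 14:O, 15:N, 18:O edges: (3,1,2); (3,11,1); (7,3,1); (11,15,1); (14,1,1); (15,1,1); (15,14,2)
step 2: rule r2; match: 0->15, 1->1, 2->7; deleted nodes 1; deleted edges (3,1,2); (14,1,1); (15,1,1); added nodes (none); added edges (15,7,1); result: nodes: 3:C, 6:C, 7:N, 11:C, 14:O, 15:N, 18:O edges: (3,11,1); (7,3,1); (11,15,1); (15,7,1); (15,14,2)
final:
nodes: 3:C, 6:C, 7:N, 11:C, 14:O, 15:N, 18:O
edges: (3,11,1); (7,3,1); (11,15,1); (15,7,1); (15,14,2)


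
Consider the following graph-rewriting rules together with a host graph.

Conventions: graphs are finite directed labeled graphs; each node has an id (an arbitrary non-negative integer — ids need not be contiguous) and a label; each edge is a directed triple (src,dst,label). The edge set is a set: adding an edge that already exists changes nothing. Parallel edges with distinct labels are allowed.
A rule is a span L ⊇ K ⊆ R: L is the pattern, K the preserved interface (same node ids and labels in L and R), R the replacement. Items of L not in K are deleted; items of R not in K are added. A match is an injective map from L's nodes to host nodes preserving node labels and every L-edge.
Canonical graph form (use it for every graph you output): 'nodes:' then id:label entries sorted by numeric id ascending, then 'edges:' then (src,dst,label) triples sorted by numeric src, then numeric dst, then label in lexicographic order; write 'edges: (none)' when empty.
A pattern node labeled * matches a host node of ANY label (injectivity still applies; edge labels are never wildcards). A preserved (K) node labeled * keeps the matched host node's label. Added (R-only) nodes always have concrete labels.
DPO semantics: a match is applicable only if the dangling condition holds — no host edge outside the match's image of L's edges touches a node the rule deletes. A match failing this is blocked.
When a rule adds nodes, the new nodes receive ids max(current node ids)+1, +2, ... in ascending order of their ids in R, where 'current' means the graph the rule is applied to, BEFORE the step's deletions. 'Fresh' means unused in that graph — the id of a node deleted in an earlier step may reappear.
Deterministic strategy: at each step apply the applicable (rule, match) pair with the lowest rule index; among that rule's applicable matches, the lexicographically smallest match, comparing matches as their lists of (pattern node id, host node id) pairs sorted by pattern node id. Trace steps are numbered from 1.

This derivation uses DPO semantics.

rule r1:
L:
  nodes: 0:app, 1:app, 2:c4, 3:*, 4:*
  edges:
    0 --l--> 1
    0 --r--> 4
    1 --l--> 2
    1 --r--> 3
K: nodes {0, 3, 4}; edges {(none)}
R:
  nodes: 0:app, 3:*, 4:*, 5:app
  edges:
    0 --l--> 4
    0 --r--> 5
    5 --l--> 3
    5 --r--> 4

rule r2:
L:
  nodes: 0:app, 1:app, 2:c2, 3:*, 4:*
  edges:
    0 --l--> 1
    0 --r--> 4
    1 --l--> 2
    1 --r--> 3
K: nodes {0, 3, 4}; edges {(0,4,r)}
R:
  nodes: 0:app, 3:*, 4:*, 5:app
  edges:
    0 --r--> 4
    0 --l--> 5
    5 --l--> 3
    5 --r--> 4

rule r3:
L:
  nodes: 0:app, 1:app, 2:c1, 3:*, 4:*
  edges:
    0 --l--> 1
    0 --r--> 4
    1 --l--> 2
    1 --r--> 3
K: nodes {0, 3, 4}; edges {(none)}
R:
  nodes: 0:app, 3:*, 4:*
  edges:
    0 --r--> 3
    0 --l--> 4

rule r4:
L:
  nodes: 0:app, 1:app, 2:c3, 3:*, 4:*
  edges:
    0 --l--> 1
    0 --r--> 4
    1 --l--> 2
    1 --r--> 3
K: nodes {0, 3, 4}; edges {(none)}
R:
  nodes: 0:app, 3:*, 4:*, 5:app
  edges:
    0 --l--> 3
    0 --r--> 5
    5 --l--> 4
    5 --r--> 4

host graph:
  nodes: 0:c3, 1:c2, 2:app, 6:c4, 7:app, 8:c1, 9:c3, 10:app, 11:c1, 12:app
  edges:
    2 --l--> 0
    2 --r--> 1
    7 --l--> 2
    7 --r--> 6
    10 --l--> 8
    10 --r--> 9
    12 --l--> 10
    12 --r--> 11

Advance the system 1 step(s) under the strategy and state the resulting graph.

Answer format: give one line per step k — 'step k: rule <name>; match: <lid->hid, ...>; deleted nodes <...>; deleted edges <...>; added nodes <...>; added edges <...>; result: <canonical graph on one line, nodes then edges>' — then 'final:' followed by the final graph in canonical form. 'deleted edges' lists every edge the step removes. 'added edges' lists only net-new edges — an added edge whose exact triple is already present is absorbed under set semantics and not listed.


step 1: rule r3; match: 0->12, 1->10, 2->8, 3->9, 4->11; deleted nodes 8, 10; deleted edges (10,8,l); (10,9,r); (12,10,l); (12,11,r); added nodes (none); added edges (12,9,r); (12,11,l); result: nodes: 0:c3, 1:c2, 2:app, 6:c4, 7:app, 9:c3, 11:c1, 12:app edges: (2,0,l); (2,1,r); (7,2,l); (7,6,r); (12,9,r); (12,11,l)
final:
nodes: 0:c3, 1:c2, 2:app, 6:c4, 7:app, 9:c3, 11:c1, 12:app
edges: (2,0,l); (2,1,r); (7,2,l); (7,6,r); (12,9,r); (12,11,l)


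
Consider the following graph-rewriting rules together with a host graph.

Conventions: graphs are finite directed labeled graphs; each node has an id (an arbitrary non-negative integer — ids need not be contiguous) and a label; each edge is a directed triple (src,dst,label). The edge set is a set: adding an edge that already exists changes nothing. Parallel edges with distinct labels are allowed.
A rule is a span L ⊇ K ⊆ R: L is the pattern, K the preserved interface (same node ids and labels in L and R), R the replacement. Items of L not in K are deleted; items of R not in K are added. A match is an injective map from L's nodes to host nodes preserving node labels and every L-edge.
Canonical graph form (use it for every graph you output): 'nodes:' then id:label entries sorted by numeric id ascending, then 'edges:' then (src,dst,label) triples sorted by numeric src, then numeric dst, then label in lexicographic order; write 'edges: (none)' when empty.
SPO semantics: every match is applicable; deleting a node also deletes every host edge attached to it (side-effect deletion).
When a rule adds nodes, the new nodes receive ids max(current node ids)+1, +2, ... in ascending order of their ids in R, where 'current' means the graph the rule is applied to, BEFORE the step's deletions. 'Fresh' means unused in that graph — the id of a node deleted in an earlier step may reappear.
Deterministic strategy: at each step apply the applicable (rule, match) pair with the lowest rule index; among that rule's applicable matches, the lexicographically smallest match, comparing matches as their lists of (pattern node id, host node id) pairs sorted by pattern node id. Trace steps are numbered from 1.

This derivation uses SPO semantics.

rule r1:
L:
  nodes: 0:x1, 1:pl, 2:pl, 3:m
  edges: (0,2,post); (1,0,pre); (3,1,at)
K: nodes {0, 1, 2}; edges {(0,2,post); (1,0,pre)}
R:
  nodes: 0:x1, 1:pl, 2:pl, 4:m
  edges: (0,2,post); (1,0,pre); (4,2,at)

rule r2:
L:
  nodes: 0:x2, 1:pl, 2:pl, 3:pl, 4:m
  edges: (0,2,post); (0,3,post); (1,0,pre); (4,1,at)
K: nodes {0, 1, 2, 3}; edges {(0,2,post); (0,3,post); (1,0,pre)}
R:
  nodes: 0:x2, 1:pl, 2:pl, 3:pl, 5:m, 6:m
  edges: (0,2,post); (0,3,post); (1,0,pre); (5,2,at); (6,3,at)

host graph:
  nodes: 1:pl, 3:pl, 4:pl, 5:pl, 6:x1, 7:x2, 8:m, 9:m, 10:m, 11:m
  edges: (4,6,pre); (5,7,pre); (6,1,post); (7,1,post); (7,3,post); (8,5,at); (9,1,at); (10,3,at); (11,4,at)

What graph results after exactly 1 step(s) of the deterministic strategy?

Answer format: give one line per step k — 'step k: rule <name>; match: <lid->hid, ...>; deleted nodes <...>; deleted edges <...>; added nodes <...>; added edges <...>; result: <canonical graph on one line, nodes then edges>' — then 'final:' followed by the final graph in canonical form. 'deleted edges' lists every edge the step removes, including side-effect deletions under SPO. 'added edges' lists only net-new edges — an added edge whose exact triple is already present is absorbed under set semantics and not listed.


step 1: rule r1; match: 0->6, 1->4, 2->1, 3->11; deleted nodes 11; deleted edges (11,4,at); added nodes 12; added edges (12,1,at); result: nodes: 1:pl, 3:pl, 4:pl, 5:pl, 6:x1, 7:x2, 8:m, 9:m, 10:m, 12:m edges: (4,6,pre); (5,7,pre); (6,1,post); (7,1,post); (7,3,post); (8,5,at); (9,1,at); (10,3,at); (12,1,at)
final:
nodes: 1:pl, 3:pl, 4:pl, 5:pl, 6:x1, 7:x2, 8:m, 9:m, 10:m, 12:m
edges: (4,6,pre); (5,7,pre); (6,1,post); (7,1,post); (7,3,post); (8,5,at); (9,1,at); (10,3,at); (12,1,at)


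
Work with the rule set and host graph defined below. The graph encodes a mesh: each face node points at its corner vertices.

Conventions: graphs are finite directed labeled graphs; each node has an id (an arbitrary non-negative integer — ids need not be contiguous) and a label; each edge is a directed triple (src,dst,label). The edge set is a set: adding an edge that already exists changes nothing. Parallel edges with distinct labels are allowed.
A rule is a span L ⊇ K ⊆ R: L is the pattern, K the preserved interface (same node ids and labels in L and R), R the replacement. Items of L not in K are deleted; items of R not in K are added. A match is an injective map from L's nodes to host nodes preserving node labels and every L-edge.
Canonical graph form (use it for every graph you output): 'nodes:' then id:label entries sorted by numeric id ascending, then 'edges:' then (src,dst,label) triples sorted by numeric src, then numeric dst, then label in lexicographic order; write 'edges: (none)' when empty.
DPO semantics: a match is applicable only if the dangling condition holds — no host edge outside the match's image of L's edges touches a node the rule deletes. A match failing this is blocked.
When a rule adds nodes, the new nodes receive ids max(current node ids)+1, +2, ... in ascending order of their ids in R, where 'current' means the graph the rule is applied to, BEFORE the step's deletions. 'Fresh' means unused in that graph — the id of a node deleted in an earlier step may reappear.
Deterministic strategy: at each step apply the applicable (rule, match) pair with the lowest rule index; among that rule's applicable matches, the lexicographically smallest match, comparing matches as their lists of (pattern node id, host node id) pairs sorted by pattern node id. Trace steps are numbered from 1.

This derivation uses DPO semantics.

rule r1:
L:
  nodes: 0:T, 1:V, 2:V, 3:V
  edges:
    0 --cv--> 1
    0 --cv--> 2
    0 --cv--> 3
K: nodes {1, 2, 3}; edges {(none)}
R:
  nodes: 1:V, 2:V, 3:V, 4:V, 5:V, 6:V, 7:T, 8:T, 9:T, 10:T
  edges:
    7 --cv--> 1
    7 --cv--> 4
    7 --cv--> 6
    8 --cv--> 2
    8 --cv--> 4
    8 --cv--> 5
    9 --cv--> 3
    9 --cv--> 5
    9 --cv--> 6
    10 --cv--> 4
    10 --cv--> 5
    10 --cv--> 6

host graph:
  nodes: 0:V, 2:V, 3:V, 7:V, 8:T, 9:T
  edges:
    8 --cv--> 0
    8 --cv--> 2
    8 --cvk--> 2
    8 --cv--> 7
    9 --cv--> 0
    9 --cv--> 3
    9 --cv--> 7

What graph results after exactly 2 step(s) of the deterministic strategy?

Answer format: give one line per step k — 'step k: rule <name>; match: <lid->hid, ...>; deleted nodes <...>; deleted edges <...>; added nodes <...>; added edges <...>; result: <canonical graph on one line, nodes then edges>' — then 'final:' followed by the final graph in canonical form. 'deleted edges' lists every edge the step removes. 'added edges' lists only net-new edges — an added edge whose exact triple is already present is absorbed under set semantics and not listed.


step 1: rule r1; match: 0->9, 1->0, 2->3, 3->7; deleted nodes 9; deleted edges (9,0,cv); (9,3,cv); (9,7,cv); added nodes 10, 11, 12, 13, 14, 15, 16; added edges (13,0,cv); (13,10,cv); (13,12,cv); (14,3,cv); (14,10,cv); (14,11,cv); (15,7,cv); (15,11,cv); (15,12,cv); (16,10,cv); (16,11,cv); (16,12,cv); result: nodes: 0:V, 2:V, 3:V, 7:V, 8:T, 10:V, 11:V, 12:V, 13:T, 14:T, 15:T, 16:T edges: (8,0,cv); (8,2,cv); (8,2,cvk); (8,7,cv); (13,0,cv); (13,10,cv); (13,12,cv); (14,3,cv); (14,10,cv); (14,11,cv); (15,7,cv); (15,11,cv); (15,12,cv); (16,10,cv); (16,11,cv); (16,12,cv)
step 2: rule r1; match: 0->13, 1->0, 2->10, 3->12; deleted nodes 13; deleted edges (13,0,cv); (13,10,cv); (13,12,cv); added nodes 17, 18, 19, 20, 21, 22, 23; added edges (20,0,cv); (20,17,cv); (20,19,cv); (21,10,cv); (21,17,cv); (21,18,cv); (22,12,cv); (22,18,cv); (22,19,cv); (23,17,cv); (23,18,cv); (23,19,cv); result: nodes: 0:V, 2:V, 3:V, 7:V, 8:T, 10:V, 11:V, 12:V, 14:T, 15:T, 16:T, 17:V, 18:V, 19:V, 20:T, 21:T, 22:T, 23:T edges: (8,0,cv); (8,2,cv); (8,2,cvk); (8,7,cv); (14,3,cv); (14,10,cv); (14,11,cv); (15,7,cv); (15,11,cv); (15,12,cv); (16,10,cv); (16,11,cv); (16,12,cv); (20,0,cv); (20,17,cv); (20,19,cv); (21,10,cv); (21,17,cv); (21,18,cv); (22,12,cv); (22,18,cv); (22,19,cv); (23,17,cv); (23,18,cv); (23,19,cv)
final:
nodes: 0:V, 2:V, 3:V, 7:V, 8:T, 10:V, 11:V, 12:V, 14:T, 15:T, 16:T, 17:V, 18:V, 19:V, 20:T, 21:T, 22:T, 23:T
edges: (8,0,cv); (8,2,cv); (8,2,cvk); (8,7,cv); (14,3,cv); (14,10,cv); (14,11,cv); (15,7,cv); (15,11,cv); (15,12,cv); (16,10,cv); (16,11,cv); (16,12,cv); (20,0,cv); (20,17,cv); (20,19,cv); (21,10,cv); (21,17,cv); (21,18,cv); (22,12,cv); (22,18,cv); (22,19,cv); (23,17,cv); (23,18,cv); (23,19,cv)


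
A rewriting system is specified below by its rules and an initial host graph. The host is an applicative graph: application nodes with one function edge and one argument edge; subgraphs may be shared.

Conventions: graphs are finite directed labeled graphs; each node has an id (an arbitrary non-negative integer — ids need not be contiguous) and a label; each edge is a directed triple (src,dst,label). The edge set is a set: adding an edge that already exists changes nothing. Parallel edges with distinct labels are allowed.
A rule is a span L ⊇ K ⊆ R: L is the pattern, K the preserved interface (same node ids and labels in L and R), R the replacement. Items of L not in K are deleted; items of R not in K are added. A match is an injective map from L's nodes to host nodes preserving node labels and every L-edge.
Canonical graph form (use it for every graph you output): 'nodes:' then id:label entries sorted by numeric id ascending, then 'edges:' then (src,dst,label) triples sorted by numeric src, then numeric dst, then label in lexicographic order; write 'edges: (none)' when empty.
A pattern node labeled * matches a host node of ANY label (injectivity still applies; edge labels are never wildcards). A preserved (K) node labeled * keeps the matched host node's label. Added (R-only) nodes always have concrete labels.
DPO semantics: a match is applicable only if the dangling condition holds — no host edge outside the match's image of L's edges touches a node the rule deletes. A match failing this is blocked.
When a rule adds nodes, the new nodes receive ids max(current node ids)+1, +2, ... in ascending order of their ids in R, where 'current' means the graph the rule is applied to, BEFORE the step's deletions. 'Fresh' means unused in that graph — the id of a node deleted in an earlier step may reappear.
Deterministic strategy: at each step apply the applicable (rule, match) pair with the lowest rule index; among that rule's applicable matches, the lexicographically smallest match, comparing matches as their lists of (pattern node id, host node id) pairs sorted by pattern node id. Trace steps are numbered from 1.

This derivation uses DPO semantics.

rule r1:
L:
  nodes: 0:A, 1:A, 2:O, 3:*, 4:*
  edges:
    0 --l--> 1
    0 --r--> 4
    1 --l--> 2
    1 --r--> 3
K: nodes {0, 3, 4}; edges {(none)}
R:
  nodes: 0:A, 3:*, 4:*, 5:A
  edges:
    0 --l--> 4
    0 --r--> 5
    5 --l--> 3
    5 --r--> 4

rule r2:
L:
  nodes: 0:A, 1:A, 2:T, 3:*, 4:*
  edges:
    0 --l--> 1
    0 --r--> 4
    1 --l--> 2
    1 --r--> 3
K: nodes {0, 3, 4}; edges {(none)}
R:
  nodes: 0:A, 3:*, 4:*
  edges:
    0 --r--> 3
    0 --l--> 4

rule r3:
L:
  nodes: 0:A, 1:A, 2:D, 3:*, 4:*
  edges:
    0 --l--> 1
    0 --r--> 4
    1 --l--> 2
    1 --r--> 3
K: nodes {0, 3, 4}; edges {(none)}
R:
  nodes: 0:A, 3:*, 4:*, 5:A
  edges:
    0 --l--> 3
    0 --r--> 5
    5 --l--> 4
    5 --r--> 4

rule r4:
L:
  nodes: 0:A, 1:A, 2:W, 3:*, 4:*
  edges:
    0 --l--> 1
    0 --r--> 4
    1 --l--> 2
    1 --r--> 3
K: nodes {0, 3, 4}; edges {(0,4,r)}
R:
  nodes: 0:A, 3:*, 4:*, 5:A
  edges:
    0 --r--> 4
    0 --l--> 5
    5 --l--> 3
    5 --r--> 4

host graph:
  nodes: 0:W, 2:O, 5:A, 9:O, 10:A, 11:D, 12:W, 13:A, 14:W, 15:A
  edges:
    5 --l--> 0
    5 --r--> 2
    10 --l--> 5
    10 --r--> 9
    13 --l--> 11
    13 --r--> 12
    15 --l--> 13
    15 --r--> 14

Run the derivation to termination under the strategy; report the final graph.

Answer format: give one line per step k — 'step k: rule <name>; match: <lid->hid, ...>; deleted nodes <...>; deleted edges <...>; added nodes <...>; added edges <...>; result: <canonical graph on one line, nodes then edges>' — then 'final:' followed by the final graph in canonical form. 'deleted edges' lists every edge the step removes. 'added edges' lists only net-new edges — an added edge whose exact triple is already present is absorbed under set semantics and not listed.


step 1: rule r3; match: 0->15, 1->13, 2->11, 3->12, 4->14; deleted nodes 11, 13; deleted edges (13,11,l); (13,12,r); (15,13,l); (15,14,r); added nodes 16; added edges (15,12,l); (15,16,r); (16,14,l); (16,14,r); result: nodes: 0:W, 2:O, 5:A, 9:O, 10:A, 12:W, 14:W, 15:A, 16:A edges: (5,0,l); (5,2,r); (10,5,l); (10,9,r); (15,12,l); (15,16,r); (16,14,l); (16,14,r)
step 2: rule r4; match: 0->10, 1->5, 2->0, 3->2, 4->9; deleted nodes 0, 5; deleted edges (5,0,l); (5,2,r); (10,5,l); added nodes 17; added edges (10,17,l); (17,2,l); (17,9,r); result: nodes: 2:O, 9:O, 10:A, 12:W, 14:W, 15:A, 16:A, 17:A edges: (10,9,r); (10,17,l); (15,12,l); (15,16,r); (16,14,l); (16,14,r); (17,2,l); (17,9,r)
final:
nodes: 2:O, 9:O, 10:A, 12:W, 14:W, 15:A, 16:A, 17:A
edges: (10,9,r); (10,17,l); (15,12,l); (15,16,r); (16,14,l); (16,14,r); (17,2,l); (17,9,r)


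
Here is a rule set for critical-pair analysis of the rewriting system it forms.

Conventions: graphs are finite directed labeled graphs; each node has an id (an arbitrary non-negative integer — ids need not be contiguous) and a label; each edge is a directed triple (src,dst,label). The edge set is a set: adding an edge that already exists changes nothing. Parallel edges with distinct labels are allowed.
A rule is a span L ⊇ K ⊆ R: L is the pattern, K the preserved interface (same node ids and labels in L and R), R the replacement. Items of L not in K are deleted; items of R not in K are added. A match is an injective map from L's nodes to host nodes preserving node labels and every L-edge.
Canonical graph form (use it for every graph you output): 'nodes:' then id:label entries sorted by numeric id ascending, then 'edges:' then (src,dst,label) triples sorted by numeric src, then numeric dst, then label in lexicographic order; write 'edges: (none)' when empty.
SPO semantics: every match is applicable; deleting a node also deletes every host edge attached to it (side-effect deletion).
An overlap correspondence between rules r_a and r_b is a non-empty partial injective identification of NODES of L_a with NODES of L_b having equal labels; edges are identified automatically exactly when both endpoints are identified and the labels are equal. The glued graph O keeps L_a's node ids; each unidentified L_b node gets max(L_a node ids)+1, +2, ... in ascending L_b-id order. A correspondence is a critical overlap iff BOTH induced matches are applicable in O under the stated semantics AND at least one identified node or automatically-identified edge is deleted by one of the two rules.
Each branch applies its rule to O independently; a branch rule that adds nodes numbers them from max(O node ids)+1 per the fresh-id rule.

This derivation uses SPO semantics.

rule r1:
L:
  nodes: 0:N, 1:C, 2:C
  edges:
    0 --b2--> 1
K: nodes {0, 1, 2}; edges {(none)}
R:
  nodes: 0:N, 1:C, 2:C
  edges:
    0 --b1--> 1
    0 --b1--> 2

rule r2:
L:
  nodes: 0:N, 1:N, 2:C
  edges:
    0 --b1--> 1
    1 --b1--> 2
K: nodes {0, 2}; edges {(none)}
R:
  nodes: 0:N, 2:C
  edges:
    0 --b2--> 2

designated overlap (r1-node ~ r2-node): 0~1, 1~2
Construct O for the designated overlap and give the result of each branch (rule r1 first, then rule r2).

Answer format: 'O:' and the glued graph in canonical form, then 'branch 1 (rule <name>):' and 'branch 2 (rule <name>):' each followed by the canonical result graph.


O:
nodes: 0:N, 1:C, 2:C, 3:N
edges: (0,1,b1); (0,1,b2); (3,0,b1)
branch 1 (rule r1):
nodes: 0:N, 1:C, 2:C, 3:N
edges: (0,1,b1); (0,2,b1); (3,0,b1)
branch 2 (rule r2):
nodes: 1:C, 2:C, 3:N
edges: (3,1,b2)


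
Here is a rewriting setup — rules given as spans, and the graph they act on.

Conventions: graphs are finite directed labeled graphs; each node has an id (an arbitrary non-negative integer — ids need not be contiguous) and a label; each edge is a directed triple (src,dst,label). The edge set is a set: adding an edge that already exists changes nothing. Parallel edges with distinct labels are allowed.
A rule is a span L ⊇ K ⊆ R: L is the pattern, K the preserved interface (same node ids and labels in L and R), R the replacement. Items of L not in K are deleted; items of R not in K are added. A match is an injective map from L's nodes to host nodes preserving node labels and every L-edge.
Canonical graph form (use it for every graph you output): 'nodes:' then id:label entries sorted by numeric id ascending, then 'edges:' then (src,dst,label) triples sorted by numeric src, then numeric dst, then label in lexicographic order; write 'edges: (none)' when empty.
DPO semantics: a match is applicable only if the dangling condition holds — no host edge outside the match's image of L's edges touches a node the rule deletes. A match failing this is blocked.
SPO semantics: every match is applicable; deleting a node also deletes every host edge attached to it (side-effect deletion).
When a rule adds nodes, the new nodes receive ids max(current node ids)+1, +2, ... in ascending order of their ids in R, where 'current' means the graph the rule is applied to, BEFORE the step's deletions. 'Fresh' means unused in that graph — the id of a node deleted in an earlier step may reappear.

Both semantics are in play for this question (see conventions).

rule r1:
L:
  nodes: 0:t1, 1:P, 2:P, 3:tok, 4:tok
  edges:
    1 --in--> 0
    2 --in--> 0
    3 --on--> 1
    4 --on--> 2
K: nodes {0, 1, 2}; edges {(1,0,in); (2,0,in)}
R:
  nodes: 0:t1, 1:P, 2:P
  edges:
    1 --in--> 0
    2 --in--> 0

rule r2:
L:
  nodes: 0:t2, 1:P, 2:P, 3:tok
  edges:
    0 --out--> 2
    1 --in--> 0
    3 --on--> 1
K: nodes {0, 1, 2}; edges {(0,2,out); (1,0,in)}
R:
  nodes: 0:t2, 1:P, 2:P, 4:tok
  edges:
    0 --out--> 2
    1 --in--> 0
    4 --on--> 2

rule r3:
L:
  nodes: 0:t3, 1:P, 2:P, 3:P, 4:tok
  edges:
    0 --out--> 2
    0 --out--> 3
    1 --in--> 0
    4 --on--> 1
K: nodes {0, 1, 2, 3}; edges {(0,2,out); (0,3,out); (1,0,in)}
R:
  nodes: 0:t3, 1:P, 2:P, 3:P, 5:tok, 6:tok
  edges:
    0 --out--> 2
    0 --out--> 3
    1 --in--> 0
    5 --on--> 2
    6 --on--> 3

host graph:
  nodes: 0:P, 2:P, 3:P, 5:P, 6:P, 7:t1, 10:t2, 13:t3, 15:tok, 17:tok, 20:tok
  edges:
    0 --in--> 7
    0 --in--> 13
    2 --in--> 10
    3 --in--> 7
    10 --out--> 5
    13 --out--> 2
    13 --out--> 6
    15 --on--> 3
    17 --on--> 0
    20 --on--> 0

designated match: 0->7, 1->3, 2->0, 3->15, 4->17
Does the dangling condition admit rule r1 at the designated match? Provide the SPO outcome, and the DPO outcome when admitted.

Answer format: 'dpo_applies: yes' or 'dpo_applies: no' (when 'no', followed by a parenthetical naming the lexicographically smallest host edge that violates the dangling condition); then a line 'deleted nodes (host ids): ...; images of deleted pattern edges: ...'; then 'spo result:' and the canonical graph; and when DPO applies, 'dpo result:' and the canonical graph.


dpo_applies: yes
deleted nodes (host ids): 15, 17; images of deleted pattern edges: (15,3,on); (17,0,on)
spo result:
nodes: 0:P, 2:P, 3:P, 5:P, 6:P, 7:t1, 10:t2, 13:t3, 20:tok
edges: (0,7,in); (0,13,in); (2,10,in); (3,7,in); (10,5,out); (13,2,out); (13,6,out); (20,0,on)
dpo result:
nodes: 0:P, 2:P, 3:P, 5:P, 6:P, 7:t1, 10:t2, 13:t3, 20:tok
edges: (0,7,in); (0,13,in); (2,10,in); (3,7,in); (10,5,out); (13,2,out); (13,6,out); (20,0,on)
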